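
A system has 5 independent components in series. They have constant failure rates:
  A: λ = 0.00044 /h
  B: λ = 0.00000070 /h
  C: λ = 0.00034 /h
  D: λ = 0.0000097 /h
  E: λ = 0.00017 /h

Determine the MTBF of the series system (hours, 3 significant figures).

Series of exponential components: λ_sys = Σ λ_i
λ_sys = 0.00044 + 0.00000070 + 0.00034 + 0.0000097 + 0.00017 = 9.6040e-04 /h
MTBF = 1 / λ_sys = 1040 h

1040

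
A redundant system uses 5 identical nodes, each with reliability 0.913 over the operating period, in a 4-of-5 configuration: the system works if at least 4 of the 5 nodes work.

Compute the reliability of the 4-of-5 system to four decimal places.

R = Σ_{i=4}^{5} C(5,i) p^i (1−p)^{5−i} with p = 0.913
C(5,4)·0.913^4·0.087^1 = 0.302254
C(5,5)·0.913^5·0.087^0 = 0.634386
Sum = 0.9366

0.9366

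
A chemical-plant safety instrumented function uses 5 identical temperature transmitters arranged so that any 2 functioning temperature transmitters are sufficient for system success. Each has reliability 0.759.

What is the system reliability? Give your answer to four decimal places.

R = Σ_{i=2}^{5} C(5,i) p^i (1−p)^{5−i} with p = 0.759
C(5,2)·0.759^2·0.241^3 = 0.080637
C(5,3)·0.759^3·0.241^2 = 0.253957
C(5,4)·0.759^4·0.241^1 = 0.399903
C(5,5)·0.759^5·0.241^0 = 0.251889
Sum = 0.9864

0.9864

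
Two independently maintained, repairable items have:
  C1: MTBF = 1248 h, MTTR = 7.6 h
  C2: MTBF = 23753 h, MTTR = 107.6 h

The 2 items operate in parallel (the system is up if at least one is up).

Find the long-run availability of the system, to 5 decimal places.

A(C1) = MTBF/(MTBF+MTTR) = 1248/(1248+7.6) = 0.993947
A(C2) = MTBF/(MTBF+MTTR) = 23753/(23753+107.6) = 0.995490
Parallel availability: 1 − (1 − 0.993947)(1 − 0.995490) = 0.99997

0.99997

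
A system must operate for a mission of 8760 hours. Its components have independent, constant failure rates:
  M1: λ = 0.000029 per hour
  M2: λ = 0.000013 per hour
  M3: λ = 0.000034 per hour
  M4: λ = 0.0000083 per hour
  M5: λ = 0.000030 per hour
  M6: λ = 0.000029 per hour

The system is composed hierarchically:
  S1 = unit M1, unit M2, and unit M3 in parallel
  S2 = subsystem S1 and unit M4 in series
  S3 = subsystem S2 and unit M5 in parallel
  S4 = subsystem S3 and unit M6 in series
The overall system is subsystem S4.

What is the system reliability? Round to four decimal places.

0.7621

R(M1) = exp(−0.000029 × 8760) = 0.775661
R(M2) = exp(−0.000013 × 8760) = 0.892365
R(M3) = exp(−0.000034 × 8760) = 0.742420
R(M4) = exp(−0.0000083 × 8760) = 0.929872
R(M5) = exp(−0.000030 × 8760) = 0.768896
R(M6) = exp(−0.000029 × 8760) = 0.775661
Parallel (M1, M2, and M3): 1 − (1 − 0.775661)(1 − 0.892365)(1 − 0.742420) = 0.993780
Series ([0.993780] and M4): 0.993780 × 0.929872 = 0.924088
Parallel ([0.924088] and M5): 1 − (1 − 0.924088)(1 − 0.768896) = 0.982456
Series ([0.982456] and M6): 0.982456 × 0.775661 = 0.7621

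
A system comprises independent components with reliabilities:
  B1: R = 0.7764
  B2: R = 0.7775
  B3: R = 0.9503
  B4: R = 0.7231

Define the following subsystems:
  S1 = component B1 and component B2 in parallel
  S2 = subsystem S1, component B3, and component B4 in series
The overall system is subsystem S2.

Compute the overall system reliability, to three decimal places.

0.653

Parallel (B1 and B2): 1 − (1 − 0.77640)(1 − 0.77750) = 0.95025
Series ([0.95025], B3, and B4): 0.95025 × 0.95030 × 0.72310 = 0.653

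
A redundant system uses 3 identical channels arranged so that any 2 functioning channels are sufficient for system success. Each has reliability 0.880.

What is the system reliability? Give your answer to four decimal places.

0.9603

R = Σ_{i=2}^{3} C(3,i) p^i (1−p)^{3−i} with p = 0.880
C(3,2)·0.880^2·0.120^1 = 0.278784
C(3,3)·0.880^3·0.120^0 = 0.681472
Sum = 0.9603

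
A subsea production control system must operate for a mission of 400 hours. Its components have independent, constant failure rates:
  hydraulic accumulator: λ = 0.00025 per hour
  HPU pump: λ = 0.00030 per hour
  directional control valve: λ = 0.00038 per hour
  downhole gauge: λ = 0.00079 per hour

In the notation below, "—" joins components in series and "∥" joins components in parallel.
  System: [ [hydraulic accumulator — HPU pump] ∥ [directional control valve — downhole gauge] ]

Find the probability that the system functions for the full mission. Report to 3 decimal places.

R(hydraulic accumulator) = exp(−0.00025 × 400) = 0.90484
R(HPU pump) = exp(−0.00030 × 400) = 0.88692
R(directional control valve) = exp(−0.00038 × 400) = 0.85899
R(downhole gauge) = exp(−0.00079 × 400) = 0.72906
Series (hydraulic accumulator and HPU pump): 0.90484 × 0.88692 = 0.80252
Series (directional control valve and downhole gauge): 0.85899 × 0.72906 = 0.62626
Parallel ([0.80252] and [0.62626]): 1 − (1 − 0.80252)(1 − 0.62626) = 0.926

0.926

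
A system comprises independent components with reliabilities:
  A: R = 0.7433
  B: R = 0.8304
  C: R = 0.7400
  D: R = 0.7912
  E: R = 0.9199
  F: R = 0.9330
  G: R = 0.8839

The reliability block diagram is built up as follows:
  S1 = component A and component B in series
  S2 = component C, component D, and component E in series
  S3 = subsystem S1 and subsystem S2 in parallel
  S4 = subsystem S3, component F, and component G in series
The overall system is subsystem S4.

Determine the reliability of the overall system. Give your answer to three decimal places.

0.679

Series (A and B): 0.74330 × 0.83040 = 0.61724
Series (C, D, and E): 0.74000 × 0.79120 × 0.91990 = 0.53859
Parallel ([0.61724] and [0.53859]): 1 − (1 − 0.61724)(1 − 0.53859) = 0.82339
Series ([0.82339], F, and G): 0.82339 × 0.93300 × 0.88390 = 0.679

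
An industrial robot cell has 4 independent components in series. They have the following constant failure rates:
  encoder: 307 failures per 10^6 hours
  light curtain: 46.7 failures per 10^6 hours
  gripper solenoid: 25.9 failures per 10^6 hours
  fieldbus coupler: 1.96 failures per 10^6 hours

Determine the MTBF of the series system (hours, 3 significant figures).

2620

Series of exponential components: λ_sys = Σ λ_i
λ_sys = 0.000307 + 0.0000467 + 0.0000259 + 0.00000196 = 3.8156e-04 /h
MTBF = 1 / λ_sys = 2620 h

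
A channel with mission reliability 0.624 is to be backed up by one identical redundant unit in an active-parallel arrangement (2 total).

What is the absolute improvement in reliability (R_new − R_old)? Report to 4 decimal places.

R_before = 0.624
R_after = 1 − (1 − 0.624)^2 = 0.8586
ΔR = 0.8586 − 0.624 = 0.2346

0.2346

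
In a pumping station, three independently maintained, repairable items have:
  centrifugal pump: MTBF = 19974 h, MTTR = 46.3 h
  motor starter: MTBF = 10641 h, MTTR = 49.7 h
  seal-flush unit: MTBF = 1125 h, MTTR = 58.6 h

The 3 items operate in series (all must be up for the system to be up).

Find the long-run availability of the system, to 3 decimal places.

A(centrifugal pump) = MTBF/(MTBF+MTTR) = 19974/(19974+46.3) = 0.997687
A(motor starter) = MTBF/(MTBF+MTTR) = 10641/(10641+49.7) = 0.995351
A(seal-flush unit) = MTBF/(MTBF+MTTR) = 1125/(1125+58.6) = 0.950490
Series availability: 0.997687 × 0.995351 × 0.950490 = 0.944

0.944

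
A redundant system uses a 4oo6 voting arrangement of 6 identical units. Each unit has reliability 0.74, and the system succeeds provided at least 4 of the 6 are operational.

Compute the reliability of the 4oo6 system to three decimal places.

0.814

R = Σ_{i=4}^{6} C(6,i) p^i (1−p)^{6−i} with p = 0.74
C(6,4)·0.74^4·0.26^2 = 0.30406
C(6,5)·0.74^5·0.26^1 = 0.34617
C(6,6)·0.74^6·0.26^0 = 0.16421
Sum = 0.814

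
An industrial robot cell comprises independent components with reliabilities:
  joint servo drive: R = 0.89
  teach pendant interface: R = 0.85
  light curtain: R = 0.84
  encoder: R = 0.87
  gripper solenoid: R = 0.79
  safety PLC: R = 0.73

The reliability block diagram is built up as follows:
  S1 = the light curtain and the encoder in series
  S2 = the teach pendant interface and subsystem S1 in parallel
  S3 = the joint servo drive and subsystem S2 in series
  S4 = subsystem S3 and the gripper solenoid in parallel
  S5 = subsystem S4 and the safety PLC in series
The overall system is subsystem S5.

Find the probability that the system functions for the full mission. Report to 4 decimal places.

0.7076

Series (light curtain and encoder): 0.840000 × 0.870000 = 0.730800
Parallel (teach pendant interface and [0.730800]): 1 − (1 − 0.850000)(1 − 0.730800) = 0.959620
Series (joint servo drive and [0.959620]): 0.890000 × 0.959620 = 0.854062
Parallel ([0.854062] and gripper solenoid): 1 − (1 − 0.854062)(1 − 0.790000) = 0.969353
Series ([0.969353] and safety PLC): 0.969353 × 0.730000 = 0.7076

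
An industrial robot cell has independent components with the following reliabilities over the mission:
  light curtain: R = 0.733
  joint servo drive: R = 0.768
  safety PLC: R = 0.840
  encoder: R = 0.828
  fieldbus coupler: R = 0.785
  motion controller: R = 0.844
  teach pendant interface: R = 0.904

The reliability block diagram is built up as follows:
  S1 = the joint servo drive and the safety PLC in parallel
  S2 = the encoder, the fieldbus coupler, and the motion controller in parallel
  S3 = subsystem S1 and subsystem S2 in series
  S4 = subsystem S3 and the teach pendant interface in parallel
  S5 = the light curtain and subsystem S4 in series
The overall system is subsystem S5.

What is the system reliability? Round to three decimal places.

Parallel (joint servo drive and safety PLC): 1 − (1 − 0.76800)(1 − 0.84000) = 0.96288
Parallel (encoder, fieldbus coupler, and motion controller): 1 − (1 − 0.82800)(1 − 0.78500)(1 − 0.84400) = 0.99423
Series ([0.96288] and [0.99423]): 0.96288 × 0.99423 = 0.95732
Parallel ([0.95732] and teach pendant interface): 1 − (1 − 0.95732)(1 − 0.90400) = 0.99590
Series (light curtain and [0.99590]): 0.73300 × 0.99590 = 0.730

0.730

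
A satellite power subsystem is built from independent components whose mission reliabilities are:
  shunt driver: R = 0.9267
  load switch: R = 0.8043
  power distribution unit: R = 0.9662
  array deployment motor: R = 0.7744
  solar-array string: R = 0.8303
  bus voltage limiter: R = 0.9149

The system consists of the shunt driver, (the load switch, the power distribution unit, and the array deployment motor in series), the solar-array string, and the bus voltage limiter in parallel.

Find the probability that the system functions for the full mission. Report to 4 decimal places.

0.9996

Series (load switch, power distribution unit, and array deployment motor): 0.804300 × 0.966200 × 0.774400 = 0.601798
Parallel (shunt driver, [0.601798], solar-array string, and bus voltage limiter): 1 − (1 − 0.926700)(1 − 0.601798)(1 − 0.830300)(1 − 0.914900) = 0.9996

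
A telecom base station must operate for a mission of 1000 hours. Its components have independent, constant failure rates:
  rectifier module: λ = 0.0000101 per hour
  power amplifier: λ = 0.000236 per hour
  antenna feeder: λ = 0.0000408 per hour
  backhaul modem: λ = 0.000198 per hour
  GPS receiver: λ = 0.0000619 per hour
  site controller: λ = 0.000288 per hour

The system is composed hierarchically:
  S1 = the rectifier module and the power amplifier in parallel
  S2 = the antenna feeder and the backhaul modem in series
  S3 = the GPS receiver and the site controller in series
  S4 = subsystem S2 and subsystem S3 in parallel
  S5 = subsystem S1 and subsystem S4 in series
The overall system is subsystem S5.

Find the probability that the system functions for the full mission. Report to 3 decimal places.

0.935

R(rectifier module) = exp(−0.0000101 × 1000) = 0.98995
R(power amplifier) = exp(−0.000236 × 1000) = 0.78978
R(antenna feeder) = exp(−0.0000408 × 1000) = 0.96002
R(backhaul modem) = exp(−0.000198 × 1000) = 0.82037
R(GPS receiver) = exp(−0.0000619 × 1000) = 0.93998
R(site controller) = exp(−0.000288 × 1000) = 0.74976
Parallel (rectifier module and power amplifier): 1 − (1 − 0.98995)(1 − 0.78978) = 0.99789
Series (antenna feeder and backhaul modem): 0.96002 × 0.82037 = 0.78757
Series (GPS receiver and site controller): 0.93998 × 0.74976 = 0.70476
Parallel ([0.78757] and [0.70476]): 1 − (1 − 0.78757)(1 − 0.70476) = 0.93728
Series ([0.99789] and [0.93728]): 0.99789 × 0.93728 = 0.935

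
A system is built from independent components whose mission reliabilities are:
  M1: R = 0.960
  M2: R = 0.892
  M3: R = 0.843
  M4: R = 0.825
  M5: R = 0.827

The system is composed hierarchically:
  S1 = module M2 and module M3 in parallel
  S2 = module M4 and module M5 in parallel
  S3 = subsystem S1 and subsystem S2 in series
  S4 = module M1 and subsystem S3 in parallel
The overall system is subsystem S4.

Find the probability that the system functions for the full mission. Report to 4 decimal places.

0.9981

Parallel (M2 and M3): 1 − (1 − 0.892000)(1 − 0.843000) = 0.983044
Parallel (M4 and M5): 1 − (1 − 0.825000)(1 − 0.827000) = 0.969725
Series ([0.983044] and [0.969725]): 0.983044 × 0.969725 = 0.953282
Parallel (M1 and [0.953282]): 1 − (1 − 0.960000)(1 − 0.953282) = 0.9981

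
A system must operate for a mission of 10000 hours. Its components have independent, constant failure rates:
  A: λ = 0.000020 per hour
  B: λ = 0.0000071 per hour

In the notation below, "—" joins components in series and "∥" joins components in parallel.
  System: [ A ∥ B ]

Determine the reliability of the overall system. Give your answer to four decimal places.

R(A) = exp(−0.000020 × 10000) = 0.818731
R(B) = exp(−0.0000071 × 10000) = 0.931462
Parallel (A and B): 1 − (1 − 0.818731)(1 − 0.931462) = 0.9876

0.9876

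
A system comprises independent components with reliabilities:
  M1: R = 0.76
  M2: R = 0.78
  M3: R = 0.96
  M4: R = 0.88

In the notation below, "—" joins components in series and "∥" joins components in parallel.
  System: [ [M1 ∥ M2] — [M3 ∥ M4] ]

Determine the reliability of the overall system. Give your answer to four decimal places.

0.9427

Parallel (M1 and M2): 1 − (1 − 0.760000)(1 − 0.780000) = 0.947200
Parallel (M3 and M4): 1 − (1 − 0.960000)(1 − 0.880000) = 0.995200
Series ([0.947200] and [0.995200]): 0.947200 × 0.995200 = 0.9427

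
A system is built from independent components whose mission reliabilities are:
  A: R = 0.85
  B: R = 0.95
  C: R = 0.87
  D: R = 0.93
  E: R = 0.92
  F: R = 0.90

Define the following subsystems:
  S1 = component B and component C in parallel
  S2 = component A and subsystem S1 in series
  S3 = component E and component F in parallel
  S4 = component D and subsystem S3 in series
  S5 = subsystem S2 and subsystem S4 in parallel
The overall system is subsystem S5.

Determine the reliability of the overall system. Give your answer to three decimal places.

0.988

Parallel (B and C): 1 − (1 − 0.95000)(1 − 0.87000) = 0.99350
Series (A and [0.99350]): 0.85000 × 0.99350 = 0.84448
Parallel (E and F): 1 − (1 − 0.92000)(1 − 0.90000) = 0.99200
Series (D and [0.99200]): 0.93000 × 0.99200 = 0.92256
Parallel ([0.84448] and [0.92256]): 1 − (1 − 0.84448)(1 − 0.92256) = 0.988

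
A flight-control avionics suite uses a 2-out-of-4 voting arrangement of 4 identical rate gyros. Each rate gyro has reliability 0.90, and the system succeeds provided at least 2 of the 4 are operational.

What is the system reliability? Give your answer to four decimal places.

0.9963

R = Σ_{i=2}^{4} C(4,i) p^i (1−p)^{4−i} with p = 0.90
C(4,2)·0.90^2·0.10^2 = 0.048600
C(4,3)·0.90^3·0.10^1 = 0.291600
C(4,4)·0.90^4·0.10^0 = 0.656100
Sum = 0.9963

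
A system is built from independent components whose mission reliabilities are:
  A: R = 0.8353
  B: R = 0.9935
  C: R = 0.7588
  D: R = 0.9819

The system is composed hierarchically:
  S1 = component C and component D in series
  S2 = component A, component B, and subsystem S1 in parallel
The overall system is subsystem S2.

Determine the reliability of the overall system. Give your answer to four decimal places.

Series (C and D): 0.758800 × 0.981900 = 0.745066
Parallel (A, B, and [0.745066]): 1 − (1 − 0.835300)(1 − 0.993500)(1 − 0.745066) = 0.9997

0.9997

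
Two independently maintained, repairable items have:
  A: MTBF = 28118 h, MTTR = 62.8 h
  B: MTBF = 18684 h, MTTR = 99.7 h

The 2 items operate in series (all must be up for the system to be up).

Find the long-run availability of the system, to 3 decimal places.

A(A) = MTBF/(MTBF+MTTR) = 28118/(28118+62.8) = 0.997772
A(B) = MTBF/(MTBF+MTTR) = 18684/(18684+99.7) = 0.994692
Series availability: 0.997772 × 0.994692 = 0.992

0.992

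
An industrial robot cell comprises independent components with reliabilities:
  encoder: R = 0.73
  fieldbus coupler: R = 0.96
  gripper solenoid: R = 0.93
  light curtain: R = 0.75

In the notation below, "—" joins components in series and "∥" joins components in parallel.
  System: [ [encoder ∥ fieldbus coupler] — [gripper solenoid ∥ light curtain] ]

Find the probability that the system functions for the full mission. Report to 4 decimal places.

Parallel (encoder and fieldbus coupler): 1 − (1 − 0.730000)(1 − 0.960000) = 0.989200
Parallel (gripper solenoid and light curtain): 1 − (1 − 0.930000)(1 − 0.750000) = 0.982500
Series ([0.989200] and [0.982500]): 0.989200 × 0.982500 = 0.9719

0.9719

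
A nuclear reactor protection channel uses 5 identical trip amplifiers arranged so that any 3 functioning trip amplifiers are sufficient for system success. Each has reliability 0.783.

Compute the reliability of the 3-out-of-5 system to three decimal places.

R = Σ_{i=3}^{5} C(5,i) p^i (1−p)^{5−i} with p = 0.783
C(5,3)·0.783^3·0.217^2 = 0.22605
C(5,4)·0.783^4·0.217^1 = 0.40783
C(5,5)·0.783^5·0.217^0 = 0.29431
Sum = 0.928

0.928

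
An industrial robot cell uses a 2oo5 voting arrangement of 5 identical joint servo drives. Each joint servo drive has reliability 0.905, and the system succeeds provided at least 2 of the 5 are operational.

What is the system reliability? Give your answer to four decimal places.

0.9996

R = Σ_{i=2}^{5} C(5,i) p^i (1−p)^{5−i} with p = 0.905
C(5,2)·0.905^2·0.095^3 = 0.007022
C(5,3)·0.905^3·0.095^2 = 0.066895
C(5,4)·0.905^4·0.095^1 = 0.318631
C(5,5)·0.905^5·0.095^0 = 0.607076
Sum = 0.9996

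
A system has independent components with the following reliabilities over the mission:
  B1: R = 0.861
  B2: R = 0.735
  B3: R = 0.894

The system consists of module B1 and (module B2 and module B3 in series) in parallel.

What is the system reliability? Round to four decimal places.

0.9523

Series (B2 and B3): 0.735000 × 0.894000 = 0.657090
Parallel (B1 and [0.657090]): 1 − (1 − 0.861000)(1 − 0.657090) = 0.9523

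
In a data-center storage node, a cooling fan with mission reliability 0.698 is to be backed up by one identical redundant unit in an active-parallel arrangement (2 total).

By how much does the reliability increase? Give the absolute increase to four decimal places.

0.2108

R_before = 0.698
R_after = 1 − (1 − 0.698)^2 = 0.9088
ΔR = 0.9088 − 0.698 = 0.2108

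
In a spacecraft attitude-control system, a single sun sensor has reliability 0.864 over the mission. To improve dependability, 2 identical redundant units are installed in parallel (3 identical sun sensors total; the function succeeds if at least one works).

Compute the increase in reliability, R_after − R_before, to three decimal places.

R_before = 0.864
R_after = 1 − (1 − 0.864)^3 = 0.997
ΔR = 0.997 − 0.864 = 0.133

0.133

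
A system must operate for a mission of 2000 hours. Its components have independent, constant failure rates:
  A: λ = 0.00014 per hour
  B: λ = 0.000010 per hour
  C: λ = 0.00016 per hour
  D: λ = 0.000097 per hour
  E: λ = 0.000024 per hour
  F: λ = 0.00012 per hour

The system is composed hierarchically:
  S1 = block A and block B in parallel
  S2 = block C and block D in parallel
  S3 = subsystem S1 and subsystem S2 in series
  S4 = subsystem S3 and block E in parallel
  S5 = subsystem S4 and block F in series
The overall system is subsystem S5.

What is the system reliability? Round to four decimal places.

R(A) = exp(−0.00014 × 2000) = 0.755784
R(B) = exp(−0.000010 × 2000) = 0.980199
R(C) = exp(−0.00016 × 2000) = 0.726149
R(D) = exp(−0.000097 × 2000) = 0.823658
R(E) = exp(−0.000024 × 2000) = 0.953134
R(F) = exp(−0.00012 × 2000) = 0.786628
Parallel (A and B): 1 − (1 − 0.755784)(1 − 0.980199) = 0.995164
Parallel (C and D): 1 − (1 − 0.726149)(1 − 0.823658) = 0.951709
Series ([0.995164] and [0.951709]): 0.995164 × 0.951709 = 0.947107
Parallel ([0.947107] and E): 1 − (1 − 0.947107)(1 − 0.953134) = 0.997521
Series ([0.997521] and F): 0.997521 × 0.786628 = 0.7847

0.7847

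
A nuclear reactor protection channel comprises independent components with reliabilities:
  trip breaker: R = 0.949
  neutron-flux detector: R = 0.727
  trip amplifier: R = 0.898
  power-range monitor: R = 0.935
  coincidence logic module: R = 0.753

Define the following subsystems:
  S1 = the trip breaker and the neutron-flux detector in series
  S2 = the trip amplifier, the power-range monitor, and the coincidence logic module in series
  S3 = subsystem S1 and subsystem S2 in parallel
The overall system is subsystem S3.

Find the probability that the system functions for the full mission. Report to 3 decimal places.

0.886

Series (trip breaker and neutron-flux detector): 0.94900 × 0.72700 = 0.68992
Series (trip amplifier, power-range monitor, and coincidence logic module): 0.89800 × 0.93500 × 0.75300 = 0.63224
Parallel ([0.68992] and [0.63224]): 1 − (1 − 0.68992)(1 − 0.63224) = 0.886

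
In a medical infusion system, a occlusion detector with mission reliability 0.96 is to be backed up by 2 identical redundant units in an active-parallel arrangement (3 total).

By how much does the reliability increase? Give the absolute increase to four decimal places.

0.0399

R_before = 0.96
R_after = 1 − (1 − 0.96)^3 = 0.9999
ΔR = 0.9999 − 0.96 = 0.0399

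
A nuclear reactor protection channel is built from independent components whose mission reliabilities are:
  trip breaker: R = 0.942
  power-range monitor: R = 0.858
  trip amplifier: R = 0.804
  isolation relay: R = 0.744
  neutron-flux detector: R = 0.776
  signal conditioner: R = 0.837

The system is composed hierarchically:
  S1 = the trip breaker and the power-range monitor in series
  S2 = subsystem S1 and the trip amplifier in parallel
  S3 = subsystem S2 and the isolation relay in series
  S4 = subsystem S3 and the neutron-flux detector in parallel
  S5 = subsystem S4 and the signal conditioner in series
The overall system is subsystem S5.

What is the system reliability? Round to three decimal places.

0.784

Series (trip breaker and power-range monitor): 0.94200 × 0.85800 = 0.80824
Parallel ([0.80824] and trip amplifier): 1 − (1 − 0.80824)(1 − 0.80400) = 0.96242
Series ([0.96242] and isolation relay): 0.96242 × 0.74400 = 0.71604
Parallel ([0.71604] and neutron-flux detector): 1 − (1 − 0.71604)(1 − 0.77600) = 0.93639
Series ([0.93639] and signal conditioner): 0.93639 × 0.83700 = 0.784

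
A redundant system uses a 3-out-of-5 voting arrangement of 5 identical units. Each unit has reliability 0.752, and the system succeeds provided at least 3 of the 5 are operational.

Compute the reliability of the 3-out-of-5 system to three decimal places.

0.899

R = Σ_{i=3}^{5} C(5,i) p^i (1−p)^{5−i} with p = 0.752
C(5,3)·0.752^3·0.248^2 = 0.26155
C(5,4)·0.752^4·0.248^1 = 0.39655
C(5,5)·0.752^5·0.248^0 = 0.24049
Sum = 0.899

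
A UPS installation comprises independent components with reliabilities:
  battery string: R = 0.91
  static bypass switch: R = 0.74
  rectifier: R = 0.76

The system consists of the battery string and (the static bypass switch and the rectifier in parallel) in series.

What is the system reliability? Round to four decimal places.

Parallel (static bypass switch and rectifier): 1 − (1 − 0.740000)(1 − 0.760000) = 0.937600
Series (battery string and [0.937600]): 0.910000 × 0.937600 = 0.8532

0.8532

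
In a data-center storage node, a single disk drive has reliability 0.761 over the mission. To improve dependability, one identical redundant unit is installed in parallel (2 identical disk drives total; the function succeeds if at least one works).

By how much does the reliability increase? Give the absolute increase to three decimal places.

R_before = 0.761
R_after = 1 − (1 − 0.761)^2 = 0.943
ΔR = 0.943 − 0.761 = 0.182

0.182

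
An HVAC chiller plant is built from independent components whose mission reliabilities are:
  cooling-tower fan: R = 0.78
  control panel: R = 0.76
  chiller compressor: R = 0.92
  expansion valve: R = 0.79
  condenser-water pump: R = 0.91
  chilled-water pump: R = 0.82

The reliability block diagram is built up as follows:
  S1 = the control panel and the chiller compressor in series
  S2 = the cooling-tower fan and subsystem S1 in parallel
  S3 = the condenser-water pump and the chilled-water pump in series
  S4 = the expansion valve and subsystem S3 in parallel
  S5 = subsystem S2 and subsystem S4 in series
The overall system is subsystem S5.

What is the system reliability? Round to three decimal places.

Series (control panel and chiller compressor): 0.76000 × 0.92000 = 0.69920
Parallel (cooling-tower fan and [0.69920]): 1 − (1 − 0.78000)(1 − 0.69920) = 0.93382
Series (condenser-water pump and chilled-water pump): 0.91000 × 0.82000 = 0.74620
Parallel (expansion valve and [0.74620]): 1 − (1 − 0.79000)(1 − 0.74620) = 0.94670
Series ([0.93382] and [0.94670]): 0.93382 × 0.94670 = 0.884

0.884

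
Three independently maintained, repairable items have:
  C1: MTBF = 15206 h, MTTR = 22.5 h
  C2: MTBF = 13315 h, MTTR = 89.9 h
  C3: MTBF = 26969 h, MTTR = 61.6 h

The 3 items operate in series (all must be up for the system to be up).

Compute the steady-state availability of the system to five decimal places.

A(C1) = MTBF/(MTBF+MTTR) = 15206/(15206+22.5) = 0.998523
A(C2) = MTBF/(MTBF+MTTR) = 13315/(13315+89.9) = 0.993293
A(C3) = MTBF/(MTBF+MTTR) = 26969/(26969+61.6) = 0.997721
Series availability: 0.998523 × 0.993293 × 0.997721 = 0.98957

0.98957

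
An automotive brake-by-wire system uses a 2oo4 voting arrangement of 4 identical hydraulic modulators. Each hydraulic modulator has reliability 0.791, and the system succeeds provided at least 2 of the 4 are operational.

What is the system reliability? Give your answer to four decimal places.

R = Σ_{i=2}^{4} C(4,i) p^i (1−p)^{4−i} with p = 0.791
C(4,2)·0.791^2·0.209^2 = 0.163982
C(4,3)·0.791^3·0.209^1 = 0.413748
C(4,4)·0.791^4·0.209^0 = 0.391477
Sum = 0.9692

0.9692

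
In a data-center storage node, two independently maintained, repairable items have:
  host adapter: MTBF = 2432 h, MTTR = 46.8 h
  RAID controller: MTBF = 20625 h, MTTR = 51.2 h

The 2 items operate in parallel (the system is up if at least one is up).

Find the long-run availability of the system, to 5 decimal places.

0.99995

A(host adapter) = MTBF/(MTBF+MTTR) = 2432/(2432+46.8) = 0.981120
A(RAID controller) = MTBF/(MTBF+MTTR) = 20625/(20625+51.2) = 0.997524
Parallel availability: 1 − (1 − 0.981120)(1 − 0.997524) = 0.99995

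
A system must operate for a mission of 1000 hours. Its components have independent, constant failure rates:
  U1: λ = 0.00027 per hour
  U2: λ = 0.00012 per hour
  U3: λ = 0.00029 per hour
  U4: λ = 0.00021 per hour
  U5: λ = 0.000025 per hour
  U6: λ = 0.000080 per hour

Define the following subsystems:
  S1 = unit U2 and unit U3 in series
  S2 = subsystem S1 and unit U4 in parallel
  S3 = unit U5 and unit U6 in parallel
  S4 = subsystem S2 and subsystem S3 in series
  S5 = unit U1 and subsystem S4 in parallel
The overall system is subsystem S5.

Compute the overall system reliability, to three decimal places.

R(U1) = exp(−0.00027 × 1000) = 0.76338
R(U2) = exp(−0.00012 × 1000) = 0.88692
R(U3) = exp(−0.00029 × 1000) = 0.74826
R(U4) = exp(−0.00021 × 1000) = 0.81058
R(U5) = exp(−0.000025 × 1000) = 0.97531
R(U6) = exp(−0.000080 × 1000) = 0.92312
Series (U2 and U3): 0.88692 × 0.74826 = 0.66365
Parallel ([0.66365] and U4): 1 − (1 − 0.66365)(1 − 0.81058) = 0.93629
Parallel (U5 and U6): 1 − (1 − 0.97531)(1 − 0.92312) = 0.99810
Series ([0.93629] and [0.99810]): 0.93629 × 0.99810 = 0.93451
Parallel (U1 and [0.93451]): 1 − (1 − 0.76338)(1 − 0.93451) = 0.985

0.985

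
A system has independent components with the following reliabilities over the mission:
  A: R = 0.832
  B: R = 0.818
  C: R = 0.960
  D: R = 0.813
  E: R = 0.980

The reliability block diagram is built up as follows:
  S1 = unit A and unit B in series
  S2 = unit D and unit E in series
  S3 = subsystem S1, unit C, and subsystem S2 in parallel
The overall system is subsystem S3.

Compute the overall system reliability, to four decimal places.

0.9974

Series (A and B): 0.832000 × 0.818000 = 0.680576
Series (D and E): 0.813000 × 0.980000 = 0.796740
Parallel ([0.680576], C, and [0.796740]): 1 − (1 − 0.680576)(1 − 0.960000)(1 − 0.796740) = 0.9974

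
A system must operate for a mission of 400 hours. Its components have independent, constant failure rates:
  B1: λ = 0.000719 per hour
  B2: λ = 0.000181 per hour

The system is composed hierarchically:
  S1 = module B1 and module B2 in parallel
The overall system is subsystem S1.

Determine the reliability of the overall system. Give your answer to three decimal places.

0.983

R(B1) = exp(−0.000719 × 400) = 0.75006
R(B2) = exp(−0.000181 × 400) = 0.93016
Parallel (B1 and B2): 1 − (1 − 0.75006)(1 − 0.93016) = 0.983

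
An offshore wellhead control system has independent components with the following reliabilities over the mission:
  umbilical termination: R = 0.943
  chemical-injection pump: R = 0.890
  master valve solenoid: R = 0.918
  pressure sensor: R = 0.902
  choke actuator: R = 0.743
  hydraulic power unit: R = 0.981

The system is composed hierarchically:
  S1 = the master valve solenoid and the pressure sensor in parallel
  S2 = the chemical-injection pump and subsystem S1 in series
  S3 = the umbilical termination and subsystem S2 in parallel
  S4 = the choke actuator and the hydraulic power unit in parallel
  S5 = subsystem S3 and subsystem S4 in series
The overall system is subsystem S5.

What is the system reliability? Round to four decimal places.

0.9885

Parallel (master valve solenoid and pressure sensor): 1 − (1 − 0.918000)(1 − 0.902000) = 0.991964
Series (chemical-injection pump and [0.991964]): 0.890000 × 0.991964 = 0.882848
Parallel (umbilical termination and [0.882848]): 1 − (1 − 0.943000)(1 − 0.882848) = 0.993322
Parallel (choke actuator and hydraulic power unit): 1 − (1 − 0.743000)(1 − 0.981000) = 0.995117
Series ([0.993322] and [0.995117]): 0.993322 × 0.995117 = 0.9885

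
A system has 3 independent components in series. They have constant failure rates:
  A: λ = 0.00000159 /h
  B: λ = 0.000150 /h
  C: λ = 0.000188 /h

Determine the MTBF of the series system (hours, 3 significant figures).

Series of exponential components: λ_sys = Σ λ_i
λ_sys = 0.00000159 + 0.000150 + 0.000188 = 3.3959e-04 /h
MTBF = 1 / λ_sys = 2940 h

2940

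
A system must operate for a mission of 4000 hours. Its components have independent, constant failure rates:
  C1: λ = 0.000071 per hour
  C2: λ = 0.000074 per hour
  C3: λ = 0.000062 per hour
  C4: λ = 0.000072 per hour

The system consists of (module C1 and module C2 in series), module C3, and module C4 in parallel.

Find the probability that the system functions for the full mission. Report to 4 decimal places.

R(C1) = exp(−0.000071 × 4000) = 0.752767
R(C2) = exp(−0.000074 × 4000) = 0.743787
R(C3) = exp(−0.000062 × 4000) = 0.780360
R(C4) = exp(−0.000072 × 4000) = 0.749762
Series (C1 and C2): 0.752767 × 0.743787 = 0.559898
Parallel ([0.559898], C3, and C4): 1 − (1 − 0.559898)(1 − 0.780360)(1 − 0.749762) = 0.9758

0.9758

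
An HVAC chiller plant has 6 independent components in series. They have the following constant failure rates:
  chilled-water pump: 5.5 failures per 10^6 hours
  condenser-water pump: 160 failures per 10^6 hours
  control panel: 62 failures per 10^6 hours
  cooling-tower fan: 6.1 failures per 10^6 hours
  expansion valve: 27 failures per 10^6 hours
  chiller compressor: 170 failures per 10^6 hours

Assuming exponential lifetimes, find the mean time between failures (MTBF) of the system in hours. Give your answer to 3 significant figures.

Series of exponential components: λ_sys = Σ λ_i
λ_sys = 0.0000055 + 0.00016 + 0.000062 + 0.0000061 + 0.000027 + 0.00017 = 4.3060e-04 /h
MTBF = 1 / λ_sys = 2320 h

2320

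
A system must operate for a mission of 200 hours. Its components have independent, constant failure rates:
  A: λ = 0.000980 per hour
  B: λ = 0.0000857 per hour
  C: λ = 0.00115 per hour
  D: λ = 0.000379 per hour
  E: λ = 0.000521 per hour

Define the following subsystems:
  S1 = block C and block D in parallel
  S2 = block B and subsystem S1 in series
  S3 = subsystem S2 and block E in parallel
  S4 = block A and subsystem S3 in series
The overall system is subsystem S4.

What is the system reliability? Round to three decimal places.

0.819

R(A) = exp(−0.000980 × 200) = 0.82201
R(B) = exp(−0.0000857 × 200) = 0.98301
R(C) = exp(−0.00115 × 200) = 0.79453
R(D) = exp(−0.000379 × 200) = 0.92700
R(E) = exp(−0.000521 × 200) = 0.90105
Parallel (C and D): 1 − (1 − 0.79453)(1 − 0.92700) = 0.98500
Series (B and [0.98500]): 0.98301 × 0.98500 = 0.96826
Parallel ([0.96826] and E): 1 − (1 − 0.96826)(1 − 0.90105) = 0.99686
Series (A and [0.99686]): 0.82201 × 0.99686 = 0.819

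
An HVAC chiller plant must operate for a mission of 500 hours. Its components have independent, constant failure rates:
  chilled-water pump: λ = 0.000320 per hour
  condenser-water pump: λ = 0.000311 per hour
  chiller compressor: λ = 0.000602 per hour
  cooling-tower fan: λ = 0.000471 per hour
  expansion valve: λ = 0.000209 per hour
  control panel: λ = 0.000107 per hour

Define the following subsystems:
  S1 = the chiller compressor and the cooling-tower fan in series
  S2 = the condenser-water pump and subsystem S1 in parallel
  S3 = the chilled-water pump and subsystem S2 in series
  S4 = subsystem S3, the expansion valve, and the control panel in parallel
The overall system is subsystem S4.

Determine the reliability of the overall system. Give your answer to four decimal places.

R(chilled-water pump) = exp(−0.000320 × 500) = 0.852144
R(condenser-water pump) = exp(−0.000311 × 500) = 0.855987
R(chiller compressor) = exp(−0.000602 × 500) = 0.740078
R(cooling-tower fan) = exp(−0.000471 × 500) = 0.790176
R(expansion valve) = exp(−0.000209 × 500) = 0.900775
R(control panel) = exp(−0.000107 × 500) = 0.947906
Series (chiller compressor and cooling-tower fan): 0.740078 × 0.790176 = 0.584792
Parallel (condenser-water pump and [0.584792]): 1 − (1 − 0.855987)(1 − 0.584792) = 0.940205
Series (chilled-water pump and [0.940205]): 0.852144 × 0.940205 = 0.801190
Parallel ([0.801190], expansion valve, and control panel): 1 − (1 − 0.801190)(1 − 0.900775)(1 − 0.947906) = 0.9990

0.9990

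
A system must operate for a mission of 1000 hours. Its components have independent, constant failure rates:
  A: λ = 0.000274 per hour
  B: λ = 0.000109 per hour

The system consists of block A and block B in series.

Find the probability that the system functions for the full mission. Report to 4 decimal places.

0.6818

R(A) = exp(−0.000274 × 1000) = 0.760332
R(B) = exp(−0.000109 × 1000) = 0.896730
Series (A and B): 0.760332 × 0.896730 = 0.6818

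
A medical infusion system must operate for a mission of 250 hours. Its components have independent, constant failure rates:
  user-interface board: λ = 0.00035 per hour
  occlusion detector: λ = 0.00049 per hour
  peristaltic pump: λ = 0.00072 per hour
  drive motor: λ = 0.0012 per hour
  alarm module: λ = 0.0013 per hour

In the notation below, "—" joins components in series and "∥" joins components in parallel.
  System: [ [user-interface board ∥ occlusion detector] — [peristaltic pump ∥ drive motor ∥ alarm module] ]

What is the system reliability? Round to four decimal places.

R(user-interface board) = exp(−0.00035 × 250) = 0.916219
R(occlusion detector) = exp(−0.00049 × 250) = 0.884706
R(peristaltic pump) = exp(−0.00072 × 250) = 0.835270
R(drive motor) = exp(−0.0012 × 250) = 0.740818
R(alarm module) = exp(−0.0013 × 250) = 0.722527
Parallel (user-interface board and occlusion detector): 1 − (1 − 0.916219)(1 − 0.884706) = 0.990341
Parallel (peristaltic pump, drive motor, and alarm module): 1 − (1 − 0.835270)(1 − 0.740818)(1 − 0.722527) = 0.988153
Series ([0.990341] and [0.988153]): 0.990341 × 0.988153 = 0.9786

0.9786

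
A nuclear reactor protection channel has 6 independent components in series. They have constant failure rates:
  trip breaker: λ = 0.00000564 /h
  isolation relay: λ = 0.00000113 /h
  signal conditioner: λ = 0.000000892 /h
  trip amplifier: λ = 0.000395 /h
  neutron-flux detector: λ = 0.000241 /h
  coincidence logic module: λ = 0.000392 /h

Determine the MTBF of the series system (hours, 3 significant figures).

Series of exponential components: λ_sys = Σ λ_i
λ_sys = 0.00000564 + 0.00000113 + 0.000000892 + 0.000395 + 0.000241 + 0.000392 = 1.0357e-03 /h
MTBF = 1 / λ_sys = 966 h

966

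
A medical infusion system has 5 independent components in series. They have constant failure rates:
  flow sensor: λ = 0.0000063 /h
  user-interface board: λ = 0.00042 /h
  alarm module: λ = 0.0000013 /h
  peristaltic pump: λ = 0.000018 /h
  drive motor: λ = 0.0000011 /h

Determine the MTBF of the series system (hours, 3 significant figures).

Series of exponential components: λ_sys = Σ λ_i
λ_sys = 0.0000063 + 0.00042 + 0.0000013 + 0.000018 + 0.0000011 = 4.4670e-04 /h
MTBF = 1 / λ_sys = 2240 h

2240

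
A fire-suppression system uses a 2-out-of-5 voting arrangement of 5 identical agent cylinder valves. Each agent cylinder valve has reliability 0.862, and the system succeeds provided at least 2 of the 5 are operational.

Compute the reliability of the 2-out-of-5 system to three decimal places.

R = Σ_{i=2}^{5} C(5,i) p^i (1−p)^{5−i} with p = 0.862
C(5,2)·0.862^2·0.138^3 = 0.01953
C(5,3)·0.862^3·0.138^2 = 0.12198
C(5,4)·0.862^4·0.138^1 = 0.38096
C(5,5)·0.862^5·0.138^0 = 0.47592
Sum = 0.998

0.998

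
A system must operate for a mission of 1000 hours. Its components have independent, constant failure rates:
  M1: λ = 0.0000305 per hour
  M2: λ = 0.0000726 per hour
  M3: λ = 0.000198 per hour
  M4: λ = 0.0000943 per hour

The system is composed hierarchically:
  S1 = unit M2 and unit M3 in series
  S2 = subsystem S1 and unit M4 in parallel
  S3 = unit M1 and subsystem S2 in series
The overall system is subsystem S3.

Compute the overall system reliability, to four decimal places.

0.9493

R(M1) = exp(−0.0000305 × 1000) = 0.969960
R(M2) = exp(−0.0000726 × 1000) = 0.929973
R(M3) = exp(−0.000198 × 1000) = 0.820370
R(M4) = exp(−0.0000943 × 1000) = 0.910010
Series (M2 and M3): 0.929973 × 0.820370 = 0.762922
Parallel ([0.762922] and M4): 1 − (1 − 0.762922)(1 − 0.910010) = 0.978665
Series (M1 and [0.978665]): 0.969960 × 0.978665 = 0.9493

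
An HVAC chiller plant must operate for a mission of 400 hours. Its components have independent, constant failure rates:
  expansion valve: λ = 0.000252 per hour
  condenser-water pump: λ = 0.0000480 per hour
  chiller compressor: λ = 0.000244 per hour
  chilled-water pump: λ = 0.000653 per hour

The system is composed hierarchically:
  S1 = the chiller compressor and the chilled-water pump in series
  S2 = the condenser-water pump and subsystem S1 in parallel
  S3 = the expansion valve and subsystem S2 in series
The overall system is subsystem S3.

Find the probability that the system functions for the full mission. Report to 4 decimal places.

0.8989

R(expansion valve) = exp(−0.000252 × 400) = 0.904114
R(condenser-water pump) = exp(−0.0000480 × 400) = 0.980983
R(chiller compressor) = exp(−0.000244 × 400) = 0.907012
R(chilled-water pump) = exp(−0.000653 × 400) = 0.770127
Series (chiller compressor and chilled-water pump): 0.907012 × 0.770127 = 0.698514
Parallel (condenser-water pump and [0.698514]): 1 − (1 − 0.980983)(1 − 0.698514) = 0.994267
Series (expansion valve and [0.994267]): 0.904114 × 0.994267 = 0.8989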